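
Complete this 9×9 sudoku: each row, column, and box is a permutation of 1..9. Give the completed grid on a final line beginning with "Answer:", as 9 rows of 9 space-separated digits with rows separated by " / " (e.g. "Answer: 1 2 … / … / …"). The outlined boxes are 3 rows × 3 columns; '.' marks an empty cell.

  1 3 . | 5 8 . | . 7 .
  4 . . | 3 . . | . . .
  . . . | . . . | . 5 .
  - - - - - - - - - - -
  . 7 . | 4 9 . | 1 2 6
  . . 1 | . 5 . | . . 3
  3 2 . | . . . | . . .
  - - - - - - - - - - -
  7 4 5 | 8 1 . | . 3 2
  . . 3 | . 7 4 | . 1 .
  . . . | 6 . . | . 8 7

Step 1. [r2c8∈{6,9}] across col 8, 6 lands solely at r2c8. So r2c8=6.
Step 2. [r2c5∈{2}] r2c5 is down to just 2. So r2c5=2.
Step 3. [r4c3∈{8}] r4c3 has the single candidate 8. So r4c3=8.
Step 4. [r7c6∈{9}] nothing but 9 survives at r7c6, so r7c6=9.
Step 5. [r3c4∈{1,7,9}] col 4 places 9 nowhere but r3c4, so r3c4=9.
Step 6. [r9c7∈{4,5,9}] row 9 places 4 nowhere but r9c7, so r9c7=4.
Step 7. [r1c6∈{6}] r1c6 is down to just 6. So r1c6=6.
Step 8. [r6c3∈{4,6,9}] across col 3, 4 lands solely at r6c3, so r6c3=4.
Step 9. [r6c8∈{9}] r6c8 is down to just 9. So r6c8=9.
Step 10. [r3c3∈{2,6,7}] in col 3, 6 fits only at r3c3, so r3c3=6.
Step 11. [r3c2∈{8}] r3c2's peers cover all but 8 ⇒ r3c2=8.
Step 12. [r3c6∈{1,7}] 7 has one home in row 3: r3c6. So r3c6=7.
Step 13. [r3c1∈{2}] r3c1 has the single candidate 2. So r3c1=2.
Step 14. [r9c1∈{9}] nothing but 9 survives at r9c1 ⇒ r9c1=9.
Step 15. [r1c3∈{9}] nothing but 9 survives at r1c3, so r1c3=9.
Step 16. [r8c2∈{6}] r8c2 is down to just 6. So r8c2=6.
Step 17. [r2c6∈{1}] r2c6's peers cover all but 1 ⇒ r2c6=1.
Step 18. [r6c6∈{8}] r6c6's peers cover all but 8, so r6c6=8.
Step 19. [r6c9∈{5}] nothing but 5 survives at r6c9, so r6c9=5.
Step 20. [r8c4∈{2}] only 2 remains possible at r8c4 ⇒ r8c4=2.
Step 21. [r2c9∈{8,9}] across col 9, 8 lands solely at r2c9, so r2c9=8.
Step 22. [r5c4∈{7}] r5c4 has the single candidate 7, so r5c4=7.
Step 23. [r4c6∈{3}] r4c6 has the single candidate 3. So r4c6=3.
Step 24. [r3c5∈{4}] r3c5 has the single candidate 4. So r3c5=4.
Step 25. [r8c9∈{9}] r8c9's peers cover all but 9. So r8c9=9.
Step 26. [r2c2∈{5}] r2c2's peers cover all but 5. So r2c2=5.
Step 27. [r6c7∈{7}] r6c7 has the single candidate 7 ⇒ r6c7=7.
Step 28. [r1c7∈{2}] r1c7 has the single candidate 2, so r1c7=2.
Step 29. [r8c7∈{5}] only 5 remains possible at r8c7, so r8c7=5.
Step 30. [r3c9∈{1}] r3c9 is down to just 1, so r3c9=1.
Step 31. [r5c8∈{4}] nothing but 4 survives at r5c8, so r5c8=4.
Step 32. [r1c9∈{4}] nothing but 4 survives at r1c9 ⇒ r1c9=4.
Step 33. [r9c3∈{2}] r9c3's peers cover all but 2 ⇒ r9c3=2.
Step 34. [r2c7∈{9}] r2c7 has the single candidate 9, so r2c7=9.
Step 35. [r9c5∈{3}] r9c5 has the single candidate 3. So r9c5=3.
Step 36. [r3c7∈{3}] r3c7 has the single candidate 3. So r3c7=3.
Step 37. [r6c5∈{6}] r6c5 has the single candidate 6. So r6c5=6.
Step 38. [r9c2∈{1}] only 1 remains possible at r9c2, so r9c2=1.
Step 39. [r8c1∈{8}] only 8 remains possible at r8c1, so r8c1=8.
Step 40. [r7c7∈{6}] r7c7 is down to just 6, so r7c7=6.
Step 41. [r2c3∈{7}] r2c3 is down to just 7. So r2c3=7.
Step 42. [r6c4∈{1}] only 1 remains possible at r6c4. So r6c4=1.
Step 43. [r4c1∈{5}] r4c1 is down to just 5, so r4c1=5.
Step 44. [r5c6∈{2}] nothing but 2 survives at r5c6. So r5c6=2.
Step 45. [r5c1∈{6}] r5c1's peers cover all but 6 ⇒ r5c1=6.
Step 46. [r9c6∈{5}] r9c6 has the single candidate 5, so r9c6=5.
Step 47. [r5c2∈{9}] r5c2 has the single candidate 9, so r5c2=9.
Step 48. [r5c7∈{8}] r5c7's peers cover all but 8. So r5c7=8.

Answer: 1 3 9 5 8 6 2 7 4 / 4 5 7 3 2 1 9 6 8 / 2 8 6 9 4 7 3 5 1 / 5 7 8 4 9 3 1 2 6 / 6 9 1 7 5 2 8 4 3 / 3 2 4 1 6 8 7 9 5 / 7 4 5 8 1 9 6 3 2 / 8 6 3 2 7 4 5 1 9 / 9 1 2 6 3 5 4 8 7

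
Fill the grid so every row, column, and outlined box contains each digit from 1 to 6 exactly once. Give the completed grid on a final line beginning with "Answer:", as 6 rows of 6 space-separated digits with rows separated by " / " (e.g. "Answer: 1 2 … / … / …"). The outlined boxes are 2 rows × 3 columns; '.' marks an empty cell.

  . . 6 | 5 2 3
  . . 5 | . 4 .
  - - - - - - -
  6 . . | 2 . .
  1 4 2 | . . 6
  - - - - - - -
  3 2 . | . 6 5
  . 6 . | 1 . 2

Step 1. [r3c5∈{1,3,5}] in col 5, 1 fits only at r3c5 ⇒ r3c5=1.
Step 2. [r6c3∈{4}] only 4 remains possible at r6c3. So r6c3=4.
Step 3. [r2c2∈{1,3}] 3 has one home in row 2: r2c2. So r2c2=3.
Step 4. [r6c5∈{3}] r6c5 has the single candidate 3, so r6c5=3.
Step 5. [r6c1∈{5}] r6c1 is down to just 5, so r6c1=5.
Step 6. [r1c2∈{1}] only 1 remains possible at r1c2 ⇒ r1c2=1.
Step 7. [r1c1∈{4}] r1c1's peers cover all but 4 ⇒ r1c1=4.
Step 8. [r4c4∈{3}] only 3 remains possible at r4c4. So r4c4=3.
Step 9. [r3c3∈{3}] nothing but 3 survives at r3c3. So r3c3=3.
Step 10. [r2c6∈{1}] r2c6 has the single candidate 1. So r2c6=1.
Step 11. [r2c1∈{2}] r2c1 has the single candidate 2. So r2c1=2.
Step 12. [r2c4∈{6}] r2c4 is down to just 6. So r2c4=6.
Step 13. [r3c2∈{5}] r3c2's peers cover all but 5. So r3c2=5.
Step 14. [r5c3∈{1}] nothing but 1 survives at r5c3 ⇒ r5c3=1.
Step 15. [r3c6∈{4}] r3c6 has the single candidate 4 ⇒ r3c6=4.
Step 16. [r4c5∈{5}] r4c5's peers cover all but 5 ⇒ r4c5=5.
Step 17. [r5c4∈{4}] nothing but 4 survives at r5c4 ⇒ r5c4=4.

Answer: 4 1 6 5 2 3 / 2 3 5 6 4 1 / 6 5 3 2 1 4 / 1 4 2 3 5 6 / 3 2 1 4 6 5 / 5 6 4 1 3 2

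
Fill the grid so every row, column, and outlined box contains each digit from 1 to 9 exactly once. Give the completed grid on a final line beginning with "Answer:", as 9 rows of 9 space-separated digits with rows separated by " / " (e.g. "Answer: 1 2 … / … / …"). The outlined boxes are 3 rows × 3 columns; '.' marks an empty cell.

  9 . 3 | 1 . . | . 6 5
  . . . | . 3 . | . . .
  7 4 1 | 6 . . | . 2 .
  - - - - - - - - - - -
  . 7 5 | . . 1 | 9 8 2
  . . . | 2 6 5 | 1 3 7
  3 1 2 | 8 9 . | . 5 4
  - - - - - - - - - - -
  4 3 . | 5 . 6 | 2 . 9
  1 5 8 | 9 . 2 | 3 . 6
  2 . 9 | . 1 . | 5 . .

Step 1. [r3c7∈{8}] only 8 remains possible at r3c7, so r3c7=8.
Step 2. [r9c6∈{3,4,7,8}] r9c6 is the only open cell in col 6 admitting 3 ⇒ r9c6=3.
Step 3. [r2c8∈{1,4,7,9}] in col 8, 9 fits only at r2c8, so r2c8=9.
Step 4. [r1c5∈{2,4,7,8}] across col 5, 2 lands solely at r1c5. So r1c5=2.
Step 5. [r1c2∈{8}] only 8 remains possible at r1c2 ⇒ r1c2=8.
Step 6. [r2c6∈{4,7,8}] across row 2, 8 lands solely at r2c6. So r2c6=8.
Step 7. [r1c6∈{4,7}] in col 6, 4 fits only at r1c6. So r1c6=4.
Step 8. [r4c5∈{4}] r4c5 is down to just 4. So r4c5=4.
Step 9. [r8c5∈{7}] r8c5's peers cover all but 7 ⇒ r8c5=7.
Step 10. [r2c3∈{6}] nothing but 6 survives at r2c3 ⇒ r2c3=6.
Step 11. [r9c8∈{4,7}] in row 9, 7 fits only at r9c8 ⇒ r9c8=7.
Step 12. [r2c4∈{7}] nothing but 7 survives at r2c4. So r2c4=7.
Step 13. [r6c7∈{6}] nothing but 6 survives at r6c7 ⇒ r6c7=6.
Step 14. [r9c2∈{6}] r9c2 has the single candidate 6, so r9c2=6.
Step 15. [r7c8∈{1}] nothing but 1 survives at r7c8. So r7c8=1.
Step 16. [r5c3∈{4}] r5c3's peers cover all but 4 ⇒ r5c3=4.
Step 17. [r4c4∈{3}] only 3 remains possible at r4c4, so r4c4=3.
Step 18. [r7c3∈{7}] r7c3 has the single candidate 7. So r7c3=7.
Step 19. [r2c7∈{4}] nothing but 4 survives at r2c7. So r2c7=4.
Step 20. [r4c1∈{6}] nothing but 6 survives at r4c1 ⇒ r4c1=6.
Step 21. [r5c2∈{9}] r5c2 has the single candidate 9, so r5c2=9.
Step 22. [r6c6∈{7}] only 7 remains possible at r6c6, so r6c6=7.
Step 23. [r3c9∈{3}] r3c9 is down to just 3. So r3c9=3.
Step 24. [r9c4∈{4}] only 4 remains possible at r9c4, so r9c4=4.
Step 25. [r2c2∈{2}] r2c2 is down to just 2. So r2c2=2.
Step 26. [r3c6∈{9}] nothing but 9 survives at r3c6. So r3c6=9.
Step 27. [r2c1∈{5}] only 5 remains possible at r2c1. So r2c1=5.
Step 28. [r1c7∈{7}] only 7 remains possible at r1c7. So r1c7=7.
Step 29. [r2c9∈{1}] r2c9's peers cover all but 1 ⇒ r2c9=1.
Step 30. [r8c8∈{4}] r8c8's peers cover all but 4. So r8c8=4.
Step 31. [r9c9∈{8}] r9c9 is down to just 8. So r9c9=8.
Step 32. [r5c1∈{8}] nothing but 8 survives at r5c1 ⇒ r5c1=8.
Step 33. [r7c5∈{8}] only 8 remains possible at r7c5 ⇒ r7c5=8.
Step 34. [r3c5∈{5}] r3c5 has the single candidate 5 ⇒ r3c5=5.

Answer: 9 8 3 1 2 4 7 6 5 / 5 2 6 7 3 8 4 9 1 / 7 4 1 6 5 9 8 2 3 / 6 7 5 3 4 1 9 8 2 / 8 9 4 2 6 5 1 3 7 / 3 1 2 8 9 7 6 5 4 / 4 3 7 5 8 6 2 1 9 / 1 5 8 9 7 2 3 4 6 / 2 6 9 4 1 3 5 7 8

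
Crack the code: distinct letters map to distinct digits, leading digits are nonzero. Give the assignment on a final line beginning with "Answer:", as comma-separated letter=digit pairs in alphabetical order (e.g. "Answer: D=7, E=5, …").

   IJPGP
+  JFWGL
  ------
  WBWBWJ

Step 1. [col 1: P + L ≡ J (mod 10)] several values work for J in column 1 (P + L ≡ J (mod 10), carry-in 0); try J=7 ⇒ J=7.
Step 2. [W] W is the leading digit of a 6-digit sum of two 5-digit numbers; the final carry is exactly 1, so W=1.
Step 3. [col 1: P + L ≡ J (mod 10)] column 1 (P + L ≡ J (mod 10), carry-in 0) doesn't pin P yet; pick P=8 and continue ⇒ P=8.
Step 4. [col 1: P + L ≡ J (mod 10)] column 1 reads P+L+carry(0)=J with P=8, J=7; with digits 1,7,8 already taken and all letters distinct, the only value for L is 9, so L=9.
Step 5. [col 2: G + G ≡ W (mod 10)] no forcing yet in column 2 (carry-in 1); G=5 is free and consistent — try it. So G=5.
Step 6. [col 3: P + W ≡ B (mod 10)] in column 3 we have P+W≡B with carry-in 1; given P=8, W=1 and digits 1,5,7,8,9 already taken and all letters distinct, that pins B to 0 ⇒ B=0.
Step 7. [col 4: J + F ≡ W (mod 10)] column 4 reads J+F+carry(1)=W with J=7, W=1; with digits 0,1,5,7,8,9 already taken and all letters distinct, the only value for F is 3. So F=3.
Step 8. [col 5: I + J ≡ B (mod 10)] in column 5 we have I+J≡B with carry-in 1; given J=7, B=0 and digits 0,1,3,5,7,8,9 already taken and all letters distinct, that pins I to 2. So I=2.

Answer: B=0, F=3, G=5, I=2, J=7, L=9, P=8, W=1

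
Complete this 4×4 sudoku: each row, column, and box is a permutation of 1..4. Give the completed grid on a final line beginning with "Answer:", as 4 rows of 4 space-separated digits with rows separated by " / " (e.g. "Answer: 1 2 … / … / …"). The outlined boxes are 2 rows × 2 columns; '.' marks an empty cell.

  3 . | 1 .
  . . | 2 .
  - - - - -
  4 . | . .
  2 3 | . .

Step 1. [r1c4∈{4}] only 4 remains possible at r1c4. So r1c4=4.
Step 2. [r3c4∈{1,2,3}] 2 has one home in row 3: r3c4, so r3c4=2.
Step 3. [r2c2∈{1,4}] row 2 places 4 nowhere but r2c2 ⇒ r2c2=4.
Step 4. [r4c4∈{1}] nothing but 1 survives at r4c4, so r4c4=1.
Step 5. [r1c2∈{2}] r1c2 has the single candidate 2. So r1c2=2.
Step 6. [r3c3∈{3}] r3c3's peers cover all but 3. So r3c3=3.
Step 7. [r2c4∈{3}] only 3 remains possible at r2c4, so r2c4=3.
Step 8. [r2c1∈{1}] r2c1 is down to just 1, so r2c1=1.
Step 9. [r3c2∈{1}] r3c2's peers cover all but 1 ⇒ r3c2=1.
Step 10. [r4c3∈{4}] r4c3 is down to just 4, so r4c3=4.

Answer: 3 2 1 4 / 1 4 2 3 / 4 1 3 2 / 2 3 4 1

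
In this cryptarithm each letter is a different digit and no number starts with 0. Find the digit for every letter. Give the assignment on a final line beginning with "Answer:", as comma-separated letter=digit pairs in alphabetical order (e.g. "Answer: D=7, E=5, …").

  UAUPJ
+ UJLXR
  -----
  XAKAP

Step 1. [col 1: J + R ≡ P (mod 10)] column 1 (J + R ≡ P (mod 10), carry-in 0) doesn't pin J yet; pick J=9 and continue ⇒ J=9.
Step 2. [col 1: J + R ≡ P (mod 10)] no forcing yet in column 1 (carry-in 0); R=5 is free and consistent — try it ⇒ R=5.
Step 3. [col 1: J + R ≡ P (mod 10)] column 1 reads J+R+carry(0)=P with J=9, R=5; with digits 5,9 already taken and all letters distinct, the only value for P is 4. So P=4.
Step 4. [col 2: P + X ≡ A (mod 10)] A=2 is one option consistent with column 2 (P + X ≡ A (mod 10), carry-in 1) — take it, so A=2.
Step 5. [col 2: P + X ≡ A (mod 10)] column 2: given P=4, A=2, carry-in 1, and digits 2,4,5,9 already taken and all letters distinct, P+X≡A (mod 10) forces X=7. So X=7.
Step 6. [col 3: U + L ≡ K (mod 10)] no forcing yet in column 3 (carry-in 1); K=0 is free and consistent — try it, so K=0.
Step 7. [col 3: U + L ≡ K (mod 10)] column 3 (U + L ≡ K (mod 10), carry-in 1) doesn't pin L yet; pick L=6 and continue, so L=6.
Step 8. [col 3: U + L ≡ K (mod 10)] column 3 reads U+L+carry(1)=K with L=6, K=0; with digits 0,2,4,5,6,7,9 already taken and all letters distinct, the only value for U is 3, so U=3.

Answer: A=2, J=9, K=0, L=6, P=4, R=5, U=3, X=7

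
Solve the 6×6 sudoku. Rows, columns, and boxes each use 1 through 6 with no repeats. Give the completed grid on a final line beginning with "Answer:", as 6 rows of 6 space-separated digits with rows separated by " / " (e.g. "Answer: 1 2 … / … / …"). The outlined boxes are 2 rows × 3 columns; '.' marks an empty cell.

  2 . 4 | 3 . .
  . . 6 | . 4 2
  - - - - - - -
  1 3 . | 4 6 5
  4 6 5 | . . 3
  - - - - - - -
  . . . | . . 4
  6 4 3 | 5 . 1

Step 1. [r5c2∈{1,2,5}] 2 has one home in col 2: r5c2 ⇒ r5c2=2.
Step 2. [r2c4∈{1}] r2c4 is down to just 1 ⇒ r2c4=1.
Step 3. [r2c2∈{5}] r2c2 is down to just 5 ⇒ r2c2=5.
Step 4. [r4c5∈{1,2}] across row 4, 1 lands solely at r4c5 ⇒ r4c5=1.
Step 5. [r3c3∈{2}] r3c3's peers cover all but 2 ⇒ r3c3=2.
Step 6. [r1c6∈{6}] r1c6 is down to just 6. So r1c6=6.
Step 7. [r5c4∈{6}] r5c4 is down to just 6, so r5c4=6.
Step 8. [r4c4∈{2}] r4c4 is down to just 2. So r4c4=2.
Step 9. [r6c5∈{2}] r6c5 is down to just 2. So r6c5=2.
Step 10. [r1c5∈{5}] r1c5 is down to just 5 ⇒ r1c5=5.
Step 11. [r5c5∈{3}] nothing but 3 survives at r5c5. So r5c5=3.
Step 12. [r2c1∈{3}] nothing but 3 survives at r2c1. So r2c1=3.
Step 13. [r5c1∈{5}] r5c1 is down to just 5, so r5c1=5.
Step 14. [r1c2∈{1}] r1c2 is down to just 1, so r1c2=1.
Step 15. [r5c3∈{1}] nothing but 1 survives at r5c3, so r5c3=1.

Answer: 2 1 4 3 5 6 / 3 5 6 1 4 2 / 1 3 2 4 6 5 / 4 6 5 2 1 3 / 5 2 1 6 3 4 / 6 4 3 5 2 1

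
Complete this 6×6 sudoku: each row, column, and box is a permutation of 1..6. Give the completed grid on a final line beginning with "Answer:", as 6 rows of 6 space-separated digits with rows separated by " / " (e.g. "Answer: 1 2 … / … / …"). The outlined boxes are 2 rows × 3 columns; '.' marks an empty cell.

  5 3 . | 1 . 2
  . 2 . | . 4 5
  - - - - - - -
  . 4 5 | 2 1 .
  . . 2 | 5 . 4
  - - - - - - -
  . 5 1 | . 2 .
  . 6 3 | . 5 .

Step 1. [r2c3∈{6}] nothing but 6 survives at r2c3. So r2c3=6.
Step 2. [r4c5∈{3,6}] r4c5 is the only open cell in col 5 admitting 3. So r4c5=3.
Step 3. [r5c4∈{3,4,6}] across col 4, 6 lands solely at r5c4. So r5c4=6.
Step 4. [r4c1∈{1,6}] row 4 places 6 nowhere but r4c1. So r4c1=6.
Step 5. [r5c1∈{4}] r5c1 has the single candidate 4, so r5c1=4.
Step 6. [r2c1∈{1}] nothing but 1 survives at r2c1. So r2c1=1.
Step 7. [r1c5∈{6}] only 6 remains possible at r1c5 ⇒ r1c5=6.
Step 8. [r3c1∈{3}] r3c1's peers cover all but 3, so r3c1=3.
Step 9. [r2c4∈{3}] r2c4 is down to just 3 ⇒ r2c4=3.
Step 10. [r1c3∈{4}] nothing but 4 survives at r1c3 ⇒ r1c3=4.
Step 11. [r4c2∈{1}] nothing but 1 survives at r4c2, so r4c2=1.
Step 12. [r3c6∈{6}] r3c6 is down to just 6. So r3c6=6.
Step 13. [r5c6∈{3}] r5c6 has the single candidate 3 ⇒ r5c6=3.
Step 14. [r6c6∈{1}] r6c6 has the single candidate 1. So r6c6=1.
Step 15. [r6c4∈{4}] only 4 remains possible at r6c4, so r6c4=4.
Step 16. [r6c1∈{2}] r6c1's peers cover all but 2 ⇒ r6c1=2.

Answer: 5 3 4 1 6 2 / 1 2 6 3 4 5 / 3 4 5 2 1 6 / 6 1 2 5 3 4 / 4 5 1 6 2 3 / 2 6 3 4 5 1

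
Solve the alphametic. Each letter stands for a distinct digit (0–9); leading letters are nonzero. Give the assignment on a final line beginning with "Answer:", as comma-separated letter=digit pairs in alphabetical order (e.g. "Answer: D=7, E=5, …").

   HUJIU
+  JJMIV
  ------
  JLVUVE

Step 1. [col 1: U + V ≡ E (mod 10)] column 1 (U + V ≡ E (mod 10), carry-in 0) doesn't pin V yet; pick V=7 and continue. So V=7.
Step 2. [J] the sum has 6 digits but both addends have 5; that extra leading digit J is the final carry, namely 1 ⇒ J=1.
Step 3. [col 1: U + V ≡ E (mod 10)] several values work for U in column 1 (U + V ≡ E (mod 10), carry-in 0); try U=6 ⇒ U=6.
Step 4. [col 1: U + V ≡ E (mod 10)] in column 1 we have U+V≡E with carry-in 0; given U=6, V=7 and digits 1,6,7 already taken and all letters distinct, that pins E to 3. So E=3.
Step 5. [col 2: I + I ≡ V (mod 10)] from column 2 (V=7, carry-in 1, digits 1,3,6,7 already taken and all letters distinct): I must equal 8 ⇒ I=8.
Step 6. [col 3: J + M ≡ U (mod 10)] column 3: given J=1, U=6, carry-in 1, and digits 1,3,6,7,8 already taken and all letters distinct, J+M≡U (mod 10) forces M=4, so M=4.
Step 7. [col 5: H + J ≡ L (mod 10)] in column 5 we have H+J≡L with carry-in 0; given J=1 and digits 1,3,4,6,7,8 already taken and all letters distinct, that pins H to 9 ⇒ H=9.
Step 8. [col 5: H + J ≡ L (mod 10)] in column 5 we have H+J≡L with carry-in 0; given H=9, J=1 and digits 1,3,4,6,7,8,9 already taken and all letters distinct, that pins L to 0. So L=0.

Answer: E=3, H=9, I=8, J=1, L=0, M=4, U=6, V=7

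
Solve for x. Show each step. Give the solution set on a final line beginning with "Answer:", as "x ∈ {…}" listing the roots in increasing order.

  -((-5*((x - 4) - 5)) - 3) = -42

Step 1. [-((-5*((x - 4) - 5)) - 3) = -42] leading − — multiply by −1 ⇒ neg: (-5*((x - 4) - 5)) - 3 = 42.
Step 2. [(-5*((x - 4) - 5)) - 3 = 42] 3 comes off first (add 3). So sub: -5*((x - 4) - 5) = 45.
Step 3. [-5*((x - 4) - 5) = 45] divide by the outer -5. So div: (x - 4) - 5 = -9.
Step 4. [(x - 4) - 5 = -9] the outer -5 inverts by adding 5. So sub: x - 4 = -4.
Step 5. [x - 4 = -4] -4 is outermost — add 4 both sides, so sub: x = 0.

Answer: x ∈ {0}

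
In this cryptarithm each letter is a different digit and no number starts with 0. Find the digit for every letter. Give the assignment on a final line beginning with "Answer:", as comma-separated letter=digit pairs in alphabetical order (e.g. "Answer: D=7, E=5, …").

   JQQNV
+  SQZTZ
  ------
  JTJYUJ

Step 1. [col 1: V + Z ≡ J (mod 10)] column 1 (V + Z ≡ J (mod 10), carry-in 0) doesn't pin J yet; pick J=1 and continue. So J=1.
Step 2. [col 1: V + Z ≡ J (mod 10)] column 1 (V + Z ≡ J (mod 10), carry-in 0) doesn't pin V yet; pick V=2 and continue. So V=2.
Step 3. [col 1: V + Z ≡ J (mod 10)] in column 1 we have V+Z≡J with carry-in 0; given V=2, J=1 and digits 1,2 already taken and all letters distinct, that pins Z to 9, so Z=9.
Step 4. [col 2: N + T ≡ U (mod 10)] U=7 is one option consistent with column 2 (N + T ≡ U (mod 10), carry-in 1) — take it ⇒ U=7.
Step 5. [col 2: N + T ≡ U (mod 10)] T=0 is one option consistent with column 2 (N + T ≡ U (mod 10), carry-in 1) — take it ⇒ T=0.
Step 6. [col 2: N + T ≡ U (mod 10)] in column 2 we have N+T≡U with carry-in 1; given T=0, U=7 and digits 0,1,2,7,9 already taken and all letters distinct, that pins N to 6 ⇒ N=6.
Step 7. [col 3: Q + Z ≡ Y (mod 10)] several values work for Y in column 3 (Q + Z ≡ Y (mod 10), carry-in 0); try Y=4. So Y=4.
Step 8. [col 3: Q + Z ≡ Y (mod 10)] column 3 reads Q+Z+carry(0)=Y with Z=9, Y=4; with digits 0,1,2,4,6,7,9 already taken and all letters distinct, the only value for Q is 5 ⇒ Q=5.
Step 9. [col 5: J + S ≡ T (mod 10)] from column 5 (J=1, T=0, carry-in 1, digits 0,1,2,4,5,6,7,9 already taken and all letters distinct): S must equal 8, so S=8.

Answer: J=1, N=6, Q=5, S=8, T=0, U=7, V=2, Y=4, Z=9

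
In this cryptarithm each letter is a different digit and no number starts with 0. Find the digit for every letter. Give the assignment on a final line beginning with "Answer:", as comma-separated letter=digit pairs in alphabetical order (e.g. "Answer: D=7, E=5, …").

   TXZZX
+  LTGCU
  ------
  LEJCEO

Step 1. [col 1: X + U ≡ O (mod 10)] column 1 (X + U ≡ O (mod 10), carry-in 0) doesn't pin O yet; pick O=4 and continue ⇒ O=4.
Step 2. [L] adding two 5-digit numbers gives at most 5+1 digits, and here it does — L is that final carry and must be 1, so L=1.
Step 3. [col 1: X + U ≡ O (mod 10)] X=9 is one option consistent with column 1 (X + U ≡ O (mod 10), carry-in 0) — take it ⇒ X=9.
Step 4. [col 1: X + U ≡ O (mod 10)] from column 1 (X=9, O=4, carry-in 0, digits 1,4,9 already taken and all letters distinct): U must equal 5. So U=5.
Step 5. [col 2: Z + C ≡ E (mod 10)] several values work for C in column 2 (Z + C ≡ E (mod 10), carry-in 1); try C=6. So C=6.
Step 6. [col 2: Z + C ≡ E (mod 10)] E=0 is one option consistent with column 2 (Z + C ≡ E (mod 10), carry-in 1) — take it. So E=0.
Step 7. [col 2: Z + C ≡ E (mod 10)] in column 2 we have Z+C≡E with carry-in 1; given C=6, E=0 and digits 0,1,4,5,6,9 already taken and all letters distinct, that pins Z to 3 ⇒ Z=3.
Step 8. [col 3: Z + G ≡ C (mod 10)] in column 3 we have Z+G≡C with carry-in 1; given Z=3, C=6 and digits 0,1,3,4,5,6,9 already taken and all letters distinct, that pins G to 2 ⇒ G=2.
Step 9. [col 4: X + T ≡ J (mod 10)] column 4: given X=9, carry-in 0, and digits 0,1,2,3,4,5,6,9 already taken and all letters distinct, X+T≡J (mod 10) forces T=8 ⇒ T=8.
Step 10. [col 4: X + T ≡ J (mod 10)] column 4: given X=9, T=8, carry-in 0, and digits 0,1,2,3,4,5,6,8,9 already taken and all letters distinct, X+T≡J (mod 10) forces J=7 ⇒ J=7.

Answer: C=6, E=0, G=2, J=7, L=1, O=4, T=8, U=5, X=9, Z=3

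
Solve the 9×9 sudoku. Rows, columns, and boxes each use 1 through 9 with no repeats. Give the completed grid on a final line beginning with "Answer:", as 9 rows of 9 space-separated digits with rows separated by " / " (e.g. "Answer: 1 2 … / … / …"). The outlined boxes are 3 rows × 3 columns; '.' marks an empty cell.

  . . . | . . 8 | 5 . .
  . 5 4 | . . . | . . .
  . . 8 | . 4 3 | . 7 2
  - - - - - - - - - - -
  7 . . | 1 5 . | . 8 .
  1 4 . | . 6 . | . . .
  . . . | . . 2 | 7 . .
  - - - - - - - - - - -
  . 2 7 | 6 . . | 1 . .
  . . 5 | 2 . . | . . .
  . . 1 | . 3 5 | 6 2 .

Step 1. [r3c7∈{9}] nothing but 9 survives at r3c7 ⇒ r3c7=9.
Step 2. [r3c1∈{6}] nothing but 6 survives at r3c1 ⇒ r3c1=6.
Step 3. [r5c4∈{3,7,8,9}] row 5 places 8 nowhere but r5c4 ⇒ r5c4=8.
Step 4. [r6c5∈{9}] r6c5 has the single candidate 9 ⇒ r6c5=9.
Step 5. [r6c4∈{3,4}] across col 4, 3 lands solely at r6c4, so r6c4=3.
Step 6. [r9c4∈{4,7,9}] across col 4, 4 lands solely at r9c4. So r9c4=4.
Step 7. [r8c2∈{3,6,8,9}] 6 has one home in row 8: r8c2 ⇒ r8c2=6.
Step 8. [r7c6∈{9}] r7c6 is down to just 9, so r7c6=9.
Step 9. [r1c2∈{1,3,7,9}] col 2 places 7 nowhere but r1c2 ⇒ r1c2=7.
Step 10. [r4c2∈{3,9}] in col 2, 3 fits only at r4c2 ⇒ r4c2=3.
Step 11. [r1c3∈{2,3,9}] in col 3, 3 fits only at r1c3, so r1c3=3.
Step 12. [r9c2∈{8,9}] in col 2, 9 fits only at r9c2, so r9c2=9.
Step 13. [r2c6∈{1,6,7}] r2c6 is the only open cell in col 6 admitting 6, so r2c6=6.
Step 14. [r9c1∈{8}] only 8 remains possible at r9c1, so r9c1=8.
Step 15. [r6c3∈{6}] only 6 remains possible at r6c3, so r6c3=6.
Step 16. [r4c9∈{4,6,9}] across row 4, 6 lands solely at r4c9. So r4c9=6.
Step 17. [r1c8∈{1,4,6}] row 1 places 6 nowhere but r1c8. So r1c8=6.
Step 18. [r1c9∈{1,4}] r1c9 is the only open cell in row 1 admitting 4 ⇒ r1c9=4.
Step 19. [r6c8∈{1,4,5}] r6c8 is the only open cell in row 6 admitting 4, so r6c8=4.
Step 20. [r2c8∈{1,3}] in col 8, 1 fits only at r2c8. So r2c8=1.
Step 21. [r8c7∈{3,4,8}] in col 7, 4 fits only at r8c7 ⇒ r8c7=4.
Step 22. [r8c1∈{3}] r8c1's peers cover all but 3 ⇒ r8c1=3.
Step 23. [r2c7∈{3,8}] col 7 places 8 nowhere but r2c7, so r2c7=8.
Step 24. [r5c7∈{2,3}] in col 7, 3 fits only at r5c7 ⇒ r5c7=3.
Step 25. [r4c3∈{2,9}] row 4 places 9 nowhere but r4c3 ⇒ r4c3=9.
Step 26. [r2c4∈{7,9}] 7 has one home in col 4: r2c4 ⇒ r2c4=7.
Step 27. [r8c5∈{1,7,8}] across col 5, 7 lands solely at r8c5. So r8c5=7.
Step 28. [r2c1∈{2,9}] across row 2, 9 lands solely at r2c1, so r2c1=9.
Step 29. [r8c9∈{8,9}] r8c9 is the only open cell in row 8 admitting 8, so r8c9=8.
Step 30. [r7c8∈{3,5}] r7c8 is the only open cell in col 8 admitting 3. So r7c8=3.
Step 31. [r5c8∈{5,9}] 5 has one home in col 8: r5c8. So r5c8=5.
Step 32. [r2c5∈{2}] nothing but 2 survives at r2c5, so r2c5=2.
Step 33. [r7c5∈{8}] r7c5 has the single candidate 8. So r7c5=8.
Step 34. [r4c6∈{4}] r4c6 has the single candidate 4, so r4c6=4.
Step 35. [r8c8∈{9}] nothing but 9 survives at r8c8, so r8c8=9.
Step 36. [r5c3∈{2}] r5c3 has the single candidate 2. So r5c3=2.
Step 37. [r1c5∈{1}] only 1 remains possible at r1c5 ⇒ r1c5=1.
Step 38. [r6c1∈{5}] r6c1 is down to just 5, so r6c1=5.
Step 39. [r2c9∈{3}] r2c9 has the single candidate 3, so r2c9=3.
Step 40. [r3c4∈{5}] r3c4 has the single candidate 5, so r3c4=5.
Step 41. [r8c6∈{1}] r8c6 is down to just 1 ⇒ r8c6=1.
Step 42. [r1c4∈{9}] only 9 remains possible at r1c4, so r1c4=9.
Step 43. [r5c9∈{9}] r5c9 has the single candidate 9. So r5c9=9.
Step 44. [r1c1∈{2}] only 2 remains possible at r1c1. So r1c1=2.
Step 45. [r6c9∈{1}] r6c9 has the single candidate 1 ⇒ r6c9=1.
Step 46. [r3c2∈{1}] r3c2's peers cover all but 1. So r3c2=1.
Step 47. [r7c1∈{4}] only 4 remains possible at r7c1. So r7c1=4.
Step 48. [r7c9∈{5}] only 5 remains possible at r7c9, so r7c9=5.
Step 49. [r4c7∈{2}] r4c7's peers cover all but 2. So r4c7=2.
Step 50. [r5c6∈{7}] nothing but 7 survives at r5c6. So r5c6=7.
Step 51. [r6c2∈{8}] r6c2 has the single candidate 8, so r6c2=8.
Step 52. [r9c9∈{7}] nothing but 7 survives at r9c9, so r9c9=7.

Answer: 2 7 3 9 1 8 5 6 4 / 9 5 4 7 2 6 8 1 3 / 6 1 8 5 4 3 9 7 2 / 7 3 9 1 5 4 2 8 6 / 1 4 2 8 6 7 3 5 9 / 5 8 6 3 9 2 7 4 1 / 4 2 7 6 8 9 1 3 5 / 3 6 5 2 7 1 4 9 8 / 8 9 1 4 3 5 6 2 7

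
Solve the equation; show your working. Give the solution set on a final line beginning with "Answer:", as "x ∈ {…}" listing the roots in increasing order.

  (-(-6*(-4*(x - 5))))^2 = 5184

Step 1. [(-(-6*(-4*(x - 5))))^2 = 5184] LHS squared, RHS 5184 ≥ 0: apply √ (±). So sqrt: -(-6*(-4*(x - 5))) = 72 or -72.
Step 2. [-(-6*(-4*(x - 5))) = 72 or -72] flip signs both sides ⇒ neg: -6*(-4*(x - 5)) = -72 or 72.
Step 3. [-6*(-4*(x - 5)) = -72 or 72] -6·(inner) — divide through by -6 ⇒ div: -4*(x - 5) = 12 or -12.
Step 4. [-4*(x - 5) = 12 or -12] -4 out front; divide by -4. So div: x - 5 = -3 or 3.
Step 5. [x - 5 = -3 or 3] 5 comes off first (add 5), so sub: x = 2 or 8.

Answer: x ∈ {2, 8}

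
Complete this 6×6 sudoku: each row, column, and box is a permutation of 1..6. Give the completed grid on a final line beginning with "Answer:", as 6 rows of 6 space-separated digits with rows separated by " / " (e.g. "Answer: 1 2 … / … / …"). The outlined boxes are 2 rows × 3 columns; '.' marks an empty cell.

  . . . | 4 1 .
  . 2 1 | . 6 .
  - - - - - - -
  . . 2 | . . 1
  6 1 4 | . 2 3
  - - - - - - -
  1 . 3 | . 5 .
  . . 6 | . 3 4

Step 1. [r1c3∈{5}] r1c3 is down to just 5, so r1c3=5.
Step 2. [r1c1∈{3}] r1c1 is down to just 3, so r1c1=3.
Step 3. [r3c1∈{5}] r3c1 is down to just 5. So r3c1=5.
Step 4. [r5c6∈{2,6}] r5c6 is the only open cell in col 6 admitting 6, so r5c6=6.
Step 5. [r2c4∈{3,5}] in row 2, 3 fits only at r2c4. So r2c4=3.
Step 6. [r6c1∈{2}] only 2 remains possible at r6c1, so r6c1=2.
Step 7. [r5c4∈{2}] r5c4 is down to just 2, so r5c4=2.
Step 8. [r3c4∈{6}] r3c4 has the single candidate 6, so r3c4=6.
Step 9. [r2c1∈{4}] r2c1's peers cover all but 4. So r2c1=4.
Step 10. [r5c2∈{4}] r5c2's peers cover all but 4, so r5c2=4.
Step 11. [r3c5∈{4}] nothing but 4 survives at r3c5 ⇒ r3c5=4.
Step 12. [r6c4∈{1}] r6c4 has the single candidate 1. So r6c4=1.
Step 13. [r2c6∈{5}] r2c6 is down to just 5 ⇒ r2c6=5.
Step 14. [r6c2∈{5}] r6c2 has the single candidate 5. So r6c2=5.
Step 15. [r3c2∈{3}] only 3 remains possible at r3c2. So r3c2=3.
Step 16. [r4c4∈{5}] r4c4 has the single candidate 5, so r4c4=5.
Step 17. [r1c2∈{6}] r1c2's peers cover all but 6, so r1c2=6.
Step 18. [r1c6∈{2}] nothing but 2 survives at r1c6, so r1c6=2.

Answer: 3 6 5 4 1 2 / 4 2 1 3 6 5 / 5 3 2 6 4 1 / 6 1 4 5 2 3 / 1 4 3 2 5 6 / 2 5 6 1 3 4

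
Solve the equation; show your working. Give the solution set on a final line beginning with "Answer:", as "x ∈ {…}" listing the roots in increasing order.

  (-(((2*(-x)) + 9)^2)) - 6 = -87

Step 1. [(-(((2*(-x)) + 9)^2)) - 6 = -87] 6 comes off first (add 6). So sub: -(((2*(-x)) + 9)^2) = -81.
Step 2. [-(((2*(-x)) + 9)^2) = -81] LHS negated; negate both sides. So neg: ((2*(-x)) + 9)^2 = 81.
Step 3. [((2*(-x)) + 9)^2 = 81] LHS squared, RHS 81 ≥ 0: apply √ (±), so sqrt: (2*(-x)) + 9 = 9 or -9.
Step 4. [(2*(-x)) + 9 = 9 or -9] peel the +9: subtract 9 from each side. So sub: 2*(-x) = 0 or -18.
Step 5. [2*(-x) = 0 or -18] LHS = 2·(…); ÷2 both sides. So div: -x = 0 or -9.
Step 6. [-x = 0 or -9] LHS negated; negate both sides. So neg: x = 0 or 9.

Answer: x ∈ {0, 9}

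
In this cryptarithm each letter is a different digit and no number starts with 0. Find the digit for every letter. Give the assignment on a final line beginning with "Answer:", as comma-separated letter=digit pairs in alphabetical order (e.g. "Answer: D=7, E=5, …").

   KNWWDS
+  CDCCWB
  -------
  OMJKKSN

Step 1. [O] O is the leading digit of a 7-digit sum of two 6-digit numbers; the final carry is exactly 1. So O=1.
Step 2. [col 1: S + B ≡ N (mod 10)] several values work for S in column 1 (S + B ≡ N (mod 10), carry-in 0); try S=3 ⇒ S=3.
Step 3. [col 1: S + B ≡ N (mod 10)] several values work for B in column 1 (S + B ≡ N (mod 10), carry-in 0); try B=9 ⇒ B=9.
Step 4. [col 1: S + B ≡ N (mod 10)] column 1: given S=3, B=9, carry-in 0, and digits 1,3,9 already taken and all letters distinct, S+B≡N (mod 10) forces N=2 ⇒ N=2.
Step 5. [col 2: D + W ≡ S (mod 10)] several values work for W in column 2 (D + W ≡ S (mod 10), carry-in 1); try W=7. So W=7.
Step 6. [col 2: D + W ≡ S (mod 10)] in column 2 we have D+W≡S with carry-in 1; given W=7, S=3 and digits 1,2,3,7,9 already taken and all letters distinct, that pins D to 5. So D=5.
Step 7. [col 3: W + C ≡ K (mod 10)] C=6 is one option consistent with column 3 (W + C ≡ K (mod 10), carry-in 1) — take it ⇒ C=6.
Step 8. [col 3: W + C ≡ K (mod 10)] column 3: given W=7, C=6, carry-in 1, and digits 1,2,3,5,6,7,9 already taken and all letters distinct, W+C≡K (mod 10) forces K=4 ⇒ K=4.
Step 9. [col 5: N + D ≡ J (mod 10)] column 5: given N=2, D=5, carry-in 1, and digits 1,2,3,4,5,6,7,9 already taken and all letters distinct, N+D≡J (mod 10) forces J=8 ⇒ J=8.
Step 10. [col 6: K + C ≡ M (mod 10)] column 6: given K=4, C=6, carry-in 0, and digits 1,2,3,4,5,6,7,8,9 already taken and all letters distinct, K+C≡M (mod 10) forces M=0. So M=0.

Answer: B=9, C=6, D=5, J=8, K=4, M=0, N=2, O=1, S=3, W=7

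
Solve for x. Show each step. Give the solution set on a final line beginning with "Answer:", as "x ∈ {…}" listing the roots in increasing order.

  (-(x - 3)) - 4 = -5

Step 1. [(-(x - 3)) - 4 = -5] the outer -4 inverts by adding 4. So sub: -(x - 3) = -1.
Step 2. [-(x - 3) = -1] flip signs both sides, so neg: x - 3 = 1.
Step 3. [x - 3 = 1] 3 comes off first (add 3), so sub: x = 4.

Answer: x ∈ {4}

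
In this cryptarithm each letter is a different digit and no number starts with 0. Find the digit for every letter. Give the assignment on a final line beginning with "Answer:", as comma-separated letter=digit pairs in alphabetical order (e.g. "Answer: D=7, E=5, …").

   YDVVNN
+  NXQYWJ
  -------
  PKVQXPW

Step 1. [col 1: N + J ≡ W (mod 10)] J=4 is one option consistent with column 1 (N + J ≡ W (mod 10), carry-in 0) — take it ⇒ J=4.
Step 2. [col 1: N + J ≡ W (mod 10)] column 1 (N + J ≡ W (mod 10), carry-in 0) doesn't pin N yet; pick N=8 and continue. So N=8.
Step 3. [P] the sum has 7 digits but both addends have 6; that extra leading digit P is the final carry, namely 1. So P=1.
Step 4. [col 1: N + J ≡ W (mod 10)] in column 1 we have N+J≡W with carry-in 0; given N=8, J=4 and digits 1,4,8 already taken and all letters distinct, that pins W to 2, so W=2.
Step 5. [col 3: V + Y ≡ X (mod 10)] V=0 is one option consistent with column 3 (V + Y ≡ X (mod 10), carry-in 1) — take it ⇒ V=0.
Step 6. [col 3: V + Y ≡ X (mod 10)] column 3 (V + Y ≡ X (mod 10), carry-in 1) doesn't pin X yet; pick X=7 and continue. So X=7.
Step 7. [col 3: V + Y ≡ X (mod 10)] in column 3 we have V+Y≡X with carry-in 1; given V=0, X=7 and digits 0,1,2,4,7,8 already taken and all letters distinct, that pins Y to 6, so Y=6.
Step 8. [col 4: V + Q ≡ Q (mod 10)] Q=9 is one option consistent with column 4 (V + Q ≡ Q (mod 10), carry-in 0) — take it. So Q=9.
Step 9. [col 5: D + X ≡ V (mod 10)] in column 5 we have D+X≡V with carry-in 0; given X=7, V=0 and digits 0,1,2,4,6,7,8,9 already taken and all letters distinct, that pins D to 3 ⇒ D=3.
Step 10. [col 6: Y + N ≡ K (mod 10)] column 6 reads Y+N+carry(1)=K with Y=6, N=8; with digits 0,1,2,3,4,6,7,8,9 already taken and all letters distinct, the only value for K is 5 ⇒ K=5.

Answer: D=3, J=4, K=5, N=8, P=1, Q=9, V=0, W=2, X=7, Y=6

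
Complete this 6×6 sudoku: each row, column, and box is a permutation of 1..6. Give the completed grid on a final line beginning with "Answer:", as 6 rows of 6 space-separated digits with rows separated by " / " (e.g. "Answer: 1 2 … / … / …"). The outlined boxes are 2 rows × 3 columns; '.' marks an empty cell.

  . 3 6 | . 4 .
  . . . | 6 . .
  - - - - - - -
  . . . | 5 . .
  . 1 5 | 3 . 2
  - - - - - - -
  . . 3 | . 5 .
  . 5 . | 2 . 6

Step 1. [r1c1∈{1,2,5}] r1c1 is the only open cell in row 1 admitting 2, so r1c1=2.
Step 2. [r4c1∈{4,6}] r4c1 is the only open cell in row 4 admitting 4. So r4c1=4.
Step 3. [r1c4∈{1}] r1c4 is down to just 1. So r1c4=1.
Step 4. [r6c1∈{1}] r6c1 has the single candidate 1. So r6c1=1.
Step 5. [r5c2∈{2,4,6}] r5c2 is the only open cell in row 5 admitting 2, so r5c2=2.
Step 6. [r3c6∈{1,4}] 4 has one home in row 3: r3c6 ⇒ r3c6=4.
Step 7. [r3c2∈{6}] r3c2 is down to just 6 ⇒ r3c2=6.
Step 8. [r2c6∈{3,5}] col 6 places 3 nowhere but r2c6, so r2c6=3.
Step 9. [r6c3∈{4}] r6c3 has the single candidate 4. So r6c3=4.
Step 10. [r6c5∈{3}] nothing but 3 survives at r6c5. So r6c5=3.
Step 11. [r2c3∈{1}] r2c3's peers cover all but 1, so r2c3=1.
Step 12. [r1c6∈{5}] r1c6 has the single candidate 5. So r1c6=5.
Step 13. [r5c6∈{1}] nothing but 1 survives at r5c6. So r5c6=1.
Step 14. [r2c5∈{2}] only 2 remains possible at r2c5 ⇒ r2c5=2.
Step 15. [r2c1∈{5}] r2c1 has the single candidate 5, so r2c1=5.
Step 16. [r4c5∈{6}] only 6 remains possible at r4c5. So r4c5=6.
Step 17. [r3c1∈{3}] r3c1 has the single candidate 3 ⇒ r3c1=3.
Step 18. [r2c2∈{4}] nothing but 4 survives at r2c2, so r2c2=4.
Step 19. [r5c4∈{4}] nothing but 4 survives at r5c4 ⇒ r5c4=4.
Step 20. [r3c5∈{1}] r3c5 has the single candidate 1, so r3c5=1.
Step 21. [r3c3∈{2}] only 2 remains possible at r3c3, so r3c3=2.
Step 22. [r5c1∈{6}] only 6 remains possible at r5c1. So r5c1=6.

Answer: 2 3 6 1 4 5 / 5 4 1 6 2 3 / 3 6 2 5 1 4 / 4 1 5 3 6 2 / 6 2 3 4 5 1 / 1 5 4 2 3 6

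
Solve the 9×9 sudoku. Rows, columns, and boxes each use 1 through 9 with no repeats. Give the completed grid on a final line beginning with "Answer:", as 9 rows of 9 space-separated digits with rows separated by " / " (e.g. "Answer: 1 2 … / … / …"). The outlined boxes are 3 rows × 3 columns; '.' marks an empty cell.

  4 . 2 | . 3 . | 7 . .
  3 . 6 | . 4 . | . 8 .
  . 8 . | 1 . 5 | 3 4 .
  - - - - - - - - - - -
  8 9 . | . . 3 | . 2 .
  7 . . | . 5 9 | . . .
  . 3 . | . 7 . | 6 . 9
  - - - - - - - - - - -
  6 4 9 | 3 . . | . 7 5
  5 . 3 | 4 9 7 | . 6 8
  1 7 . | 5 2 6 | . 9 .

Step 1. [r8c7∈{1,2}] row 8 places 1 nowhere but r8c7. So r8c7=1.
Step 2. [r6c6∈{1,2,4,8}] across col 6, 4 lands solely at r6c6 ⇒ r6c6=4.
Step 3. [r4c5∈{1,6}] box 5 places 1 nowhere but r4c5 ⇒ r4c5=1.
Step 4. [r9c7∈{4}] nothing but 4 survives at r9c7. So r9c7=4.
Step 5. [r2c6∈{2}] only 2 remains possible at r2c6. So r2c6=2.
Step 6. [r2c9∈{1}] r2c9 has the single candidate 1. So r2c9=1.
Step 7. [r4c7∈{5}] only 5 remains possible at r4c7. So r4c7=5.
Step 8. [r6c4∈{2,8}] r6c4 is the only open cell in row 6 admitting 8 ⇒ r6c4=8.
Step 9. [r5c2∈{1,2,6}] col 2 places 6 nowhere but r5c2, so r5c2=6.
Step 10. [r5c8∈{1,3}] r5c8 is the only open cell in col 8 admitting 3 ⇒ r5c8=3.
Step 11. [r1c9∈{6}] r1c9's peers cover all but 6, so r1c9=6.
Step 12. [r5c3∈{1,4}] 1 has one home in row 5: r5c3, so r5c3=1.
Step 13. [r4c9∈{4,7}] r4c9 is the only open cell in row 4 admitting 7, so r4c9=7.
Step 14. [r7c6∈{1,8}] row 7 places 1 nowhere but r7c6, so r7c6=1.
Step 15. [r2c2∈{5}] only 5 remains possible at r2c2, so r2c2=5.
Step 16. [r1c4∈{9}] only 9 remains possible at r1c4, so r1c4=9.
Step 17. [r5c7∈{8}] r5c7 is down to just 8, so r5c7=8.
Step 18. [r3c5∈{6}] r3c5's peers cover all but 6, so r3c5=6.
Step 19. [r1c6∈{8}] r1c6 has the single candidate 8, so r1c6=8.
Step 20. [r3c3∈{7}] r3c3 is down to just 7, so r3c3=7.
Step 21. [r7c5∈{8}] r7c5 has the single candidate 8, so r7c5=8.
Step 22. [r6c1∈{2}] nothing but 2 survives at r6c1. So r6c1=2.
Step 23. [r4c3∈{4}] r4c3's peers cover all but 4. So r4c3=4.
Step 24. [r2c4∈{7}] only 7 remains possible at r2c4 ⇒ r2c4=7.
Step 25. [r8c2∈{2}] r8c2's peers cover all but 2 ⇒ r8c2=2.
Step 26. [r6c8∈{1}] r6c8 is down to just 1. So r6c8=1.
Step 27. [r2c7∈{9}] only 9 remains possible at r2c7, so r2c7=9.
Step 28. [r3c1∈{9}] r3c1 is down to just 9 ⇒ r3c1=9.
Step 29. [r4c4∈{6}] nothing but 6 survives at r4c4 ⇒ r4c4=6.
Step 30. [r5c4∈{2}] nothing but 2 survives at r5c4. So r5c4=2.
Step 31. [r1c2∈{1}] r1c2 has the single candidate 1, so r1c2=1.
Step 32. [r5c9∈{4}] nothing but 4 survives at r5c9. So r5c9=4.
Step 33. [r1c8∈{5}] nothing but 5 survives at r1c8. So r1c8=5.
Step 34. [r3c9∈{2}] nothing but 2 survives at r3c9. So r3c9=2.
Step 35. [r6c3∈{5}] nothing but 5 survives at r6c3. So r6c3=5.
Step 36. [r9c3∈{8}] nothing but 8 survives at r9c3 ⇒ r9c3=8.
Step 37. [r9c9∈{3}] nothing but 3 survives at r9c9. So r9c9=3.
Step 38. [r7c7∈{2}] nothing but 2 survives at r7c7. So r7c7=2.

Answer: 4 1 2 9 3 8 7 5 6 / 3 5 6 7 4 2 9 8 1 / 9 8 7 1 6 5 3 4 2 / 8 9 4 6 1 3 5 2 7 / 7 6 1 2 5 9 8 3 4 / 2 3 5 8 7 4 6 1 9 / 6 4 9 3 8 1 2 7 5 / 5 2 3 4 9 7 1 6 8 / 1 7 8 5 2 6 4 9 3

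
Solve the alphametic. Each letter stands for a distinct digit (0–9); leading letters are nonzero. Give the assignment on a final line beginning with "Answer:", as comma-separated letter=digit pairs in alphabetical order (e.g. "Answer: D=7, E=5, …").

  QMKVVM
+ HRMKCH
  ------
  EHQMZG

Step 1. [col 1: M + H ≡ G (mod 10)] column 1 (M + H ≡ G (mod 10), carry-in 0) doesn't pin M yet; pick M=7 and continue. So M=7.
Step 2. [col 1: M + H ≡ G (mod 10)] column 1 (M + H ≡ G (mod 10), carry-in 0) doesn't pin H yet; pick H=8 and continue. So H=8.
Step 3. [col 1: M + H ≡ G (mod 10)] from column 1 (M=7, H=8, carry-in 0, digits 7,8 already taken and all letters distinct): G must equal 5 ⇒ G=5.
Step 4. [col 2: V + C ≡ Z (mod 10)] several values work for V in column 2 (V + C ≡ Z (mod 10), carry-in 1); try V=3 ⇒ V=3.
Step 5. [col 2: V + C ≡ Z (mod 10)] C=2 is one option consistent with column 2 (V + C ≡ Z (mod 10), carry-in 1) — take it. So C=2.
Step 6. [col 2: V + C ≡ Z (mod 10)] in column 2 we have V+C≡Z with carry-in 1; given V=3, C=2 and digits 2,3,5,7,8 already taken and all letters distinct, that pins Z to 6, so Z=6.
Step 7. [col 3: V + K ≡ M (mod 10)] from column 3 (V=3, M=7, carry-in 0, digits 2,3,5,6,7,8 already taken and all letters distinct): K must equal 4 ⇒ K=4.
Step 8. [col 4: K + M ≡ Q (mod 10)] column 4: given K=4, M=7, carry-in 0, and digits 2,3,4,5,6,7,8 already taken and all letters distinct, K+M≡Q (mod 10) forces Q=1 ⇒ Q=1.
Step 9. [col 5: M + R ≡ H (mod 10)] column 5: given M=7, H=8, carry-in 1, and digits 1,2,3,4,5,6,7,8 already taken and all letters distinct, M+R≡H (mod 10) forces R=0. So R=0.
Step 10. [col 6: Q + H ≡ E (mod 10)] in column 6 we have Q+H≡E with carry-in 0; given Q=1, H=8 and digits 0,1,2,3,4,5,6,7,8 already taken and all letters distinct, that pins E to 9 ⇒ E=9.

Answer: C=2, E=9, G=5, H=8, K=4, M=7, Q=1, R=0, V=3, Z=6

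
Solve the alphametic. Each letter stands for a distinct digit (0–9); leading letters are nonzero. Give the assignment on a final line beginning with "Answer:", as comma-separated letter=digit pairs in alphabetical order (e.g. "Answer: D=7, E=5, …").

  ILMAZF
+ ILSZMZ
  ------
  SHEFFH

Step 1. [col 1: F + Z ≡ H (mod 10)] several values work for H in column 1 (F + Z ≡ H (mod 10), carry-in 0); try H=0, so H=0.
Step 2. [col 1: F + Z ≡ H (mod 10)] F=6 is one option consistent with column 1 (F + Z ≡ H (mod 10), carry-in 0) — take it ⇒ F=6.
Step 3. [col 1: F + Z ≡ H (mod 10)] in column 1 we have F+Z≡H with carry-in 0; given F=6, H=0 and digits 0,6 already taken and all letters distinct, that pins Z to 4. So Z=4.
Step 4. [col 2: Z + M ≡ F (mod 10)] from column 2 (Z=4, F=6, carry-in 1, digits 0,4,6 already taken and all letters distinct): M must equal 1 ⇒ M=1.
Step 5. [col 3: A + Z ≡ F (mod 10)] in column 3 we have A+Z≡F with carry-in 0; given Z=4, F=6 and digits 0,1,4,6 already taken and all letters distinct, that pins A to 2 ⇒ A=2.
Step 6. [col 4: M + S ≡ E (mod 10)] column 4 (M + S ≡ E (mod 10), carry-in 0) doesn't pin S yet; pick S=7 and continue ⇒ S=7.
Step 7. [col 4: M + S ≡ E (mod 10)] in column 4 we have M+S≡E with carry-in 0; given M=1, S=7 and digits 0,1,2,4,6,7 already taken and all letters distinct, that pins E to 8. So E=8.
Step 8. [col 5: L + L ≡ H (mod 10)] column 5 reads L+L+carry(0)=H with H=0; with digits 0,1,2,4,6,7,8 already taken and all letters distinct, the only value for L is 5, so L=5.
Step 9. [col 6: I + I ≡ S (mod 10)] column 6 reads I+I+carry(1)=S with S=7; with digits 0,1,2,4,5,6,7,8 already taken and all letters distinct, the only value for I is 3. So I=3.

Answer: A=2, E=8, F=6, H=0, I=3, L=5, M=1, S=7, Z=4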